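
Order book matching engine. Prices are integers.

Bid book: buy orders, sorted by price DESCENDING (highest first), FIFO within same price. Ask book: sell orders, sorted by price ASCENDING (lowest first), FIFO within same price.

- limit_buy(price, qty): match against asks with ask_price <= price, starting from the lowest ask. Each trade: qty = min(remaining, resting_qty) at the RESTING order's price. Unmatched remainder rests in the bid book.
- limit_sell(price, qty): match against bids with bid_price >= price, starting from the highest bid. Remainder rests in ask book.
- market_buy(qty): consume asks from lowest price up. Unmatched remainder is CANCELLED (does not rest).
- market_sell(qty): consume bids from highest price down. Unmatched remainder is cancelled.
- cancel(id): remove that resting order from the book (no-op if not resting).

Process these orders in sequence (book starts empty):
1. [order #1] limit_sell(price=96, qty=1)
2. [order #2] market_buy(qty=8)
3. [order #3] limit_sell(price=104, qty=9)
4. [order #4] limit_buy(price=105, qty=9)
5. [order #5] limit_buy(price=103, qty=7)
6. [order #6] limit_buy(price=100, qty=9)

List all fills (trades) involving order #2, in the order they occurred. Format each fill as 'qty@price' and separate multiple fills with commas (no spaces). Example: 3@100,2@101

Answer: 1@96

Derivation:
After op 1 [order #1] limit_sell(price=96, qty=1): fills=none; bids=[-] asks=[#1:1@96]
After op 2 [order #2] market_buy(qty=8): fills=#2x#1:1@96; bids=[-] asks=[-]
After op 3 [order #3] limit_sell(price=104, qty=9): fills=none; bids=[-] asks=[#3:9@104]
After op 4 [order #4] limit_buy(price=105, qty=9): fills=#4x#3:9@104; bids=[-] asks=[-]
After op 5 [order #5] limit_buy(price=103, qty=7): fills=none; bids=[#5:7@103] asks=[-]
After op 6 [order #6] limit_buy(price=100, qty=9): fills=none; bids=[#5:7@103 #6:9@100] asks=[-]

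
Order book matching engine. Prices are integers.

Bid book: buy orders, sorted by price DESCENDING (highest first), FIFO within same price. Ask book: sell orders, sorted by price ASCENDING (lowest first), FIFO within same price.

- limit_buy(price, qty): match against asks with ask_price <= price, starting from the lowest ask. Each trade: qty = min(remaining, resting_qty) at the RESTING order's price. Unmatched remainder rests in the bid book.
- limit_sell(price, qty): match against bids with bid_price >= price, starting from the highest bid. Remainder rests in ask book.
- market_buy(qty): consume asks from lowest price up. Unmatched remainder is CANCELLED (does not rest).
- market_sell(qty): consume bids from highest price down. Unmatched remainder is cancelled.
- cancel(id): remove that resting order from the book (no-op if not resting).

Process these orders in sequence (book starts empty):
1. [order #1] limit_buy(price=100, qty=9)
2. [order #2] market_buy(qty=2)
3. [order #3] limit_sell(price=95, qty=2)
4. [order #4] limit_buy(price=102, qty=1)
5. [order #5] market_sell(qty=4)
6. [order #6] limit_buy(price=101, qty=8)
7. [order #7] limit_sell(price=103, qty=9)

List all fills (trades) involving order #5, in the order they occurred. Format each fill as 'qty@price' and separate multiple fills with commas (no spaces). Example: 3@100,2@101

After op 1 [order #1] limit_buy(price=100, qty=9): fills=none; bids=[#1:9@100] asks=[-]
After op 2 [order #2] market_buy(qty=2): fills=none; bids=[#1:9@100] asks=[-]
After op 3 [order #3] limit_sell(price=95, qty=2): fills=#1x#3:2@100; bids=[#1:7@100] asks=[-]
After op 4 [order #4] limit_buy(price=102, qty=1): fills=none; bids=[#4:1@102 #1:7@100] asks=[-]
After op 5 [order #5] market_sell(qty=4): fills=#4x#5:1@102 #1x#5:3@100; bids=[#1:4@100] asks=[-]
After op 6 [order #6] limit_buy(price=101, qty=8): fills=none; bids=[#6:8@101 #1:4@100] asks=[-]
After op 7 [order #7] limit_sell(price=103, qty=9): fills=none; bids=[#6:8@101 #1:4@100] asks=[#7:9@103]

Answer: 1@102,3@100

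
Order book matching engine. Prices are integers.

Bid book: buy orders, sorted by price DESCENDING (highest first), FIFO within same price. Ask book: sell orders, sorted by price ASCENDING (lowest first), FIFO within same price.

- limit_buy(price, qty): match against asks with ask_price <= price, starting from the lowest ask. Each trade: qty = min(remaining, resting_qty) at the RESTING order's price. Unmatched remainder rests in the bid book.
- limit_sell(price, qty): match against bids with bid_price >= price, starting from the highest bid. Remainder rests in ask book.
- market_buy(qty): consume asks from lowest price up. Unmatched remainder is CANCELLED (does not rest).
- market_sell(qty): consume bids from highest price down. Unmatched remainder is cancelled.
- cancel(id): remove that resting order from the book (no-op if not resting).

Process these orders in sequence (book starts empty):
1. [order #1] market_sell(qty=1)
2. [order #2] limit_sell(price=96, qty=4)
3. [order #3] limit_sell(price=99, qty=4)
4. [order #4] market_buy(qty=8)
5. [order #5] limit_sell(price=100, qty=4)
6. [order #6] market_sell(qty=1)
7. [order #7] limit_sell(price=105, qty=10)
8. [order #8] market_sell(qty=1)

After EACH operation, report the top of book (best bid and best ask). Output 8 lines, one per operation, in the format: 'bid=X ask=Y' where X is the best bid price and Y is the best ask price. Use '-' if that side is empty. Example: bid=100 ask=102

After op 1 [order #1] market_sell(qty=1): fills=none; bids=[-] asks=[-]
After op 2 [order #2] limit_sell(price=96, qty=4): fills=none; bids=[-] asks=[#2:4@96]
After op 3 [order #3] limit_sell(price=99, qty=4): fills=none; bids=[-] asks=[#2:4@96 #3:4@99]
After op 4 [order #4] market_buy(qty=8): fills=#4x#2:4@96 #4x#3:4@99; bids=[-] asks=[-]
After op 5 [order #5] limit_sell(price=100, qty=4): fills=none; bids=[-] asks=[#5:4@100]
After op 6 [order #6] market_sell(qty=1): fills=none; bids=[-] asks=[#5:4@100]
After op 7 [order #7] limit_sell(price=105, qty=10): fills=none; bids=[-] asks=[#5:4@100 #7:10@105]
After op 8 [order #8] market_sell(qty=1): fills=none; bids=[-] asks=[#5:4@100 #7:10@105]

Answer: bid=- ask=-
bid=- ask=96
bid=- ask=96
bid=- ask=-
bid=- ask=100
bid=- ask=100
bid=- ask=100
bid=- ask=100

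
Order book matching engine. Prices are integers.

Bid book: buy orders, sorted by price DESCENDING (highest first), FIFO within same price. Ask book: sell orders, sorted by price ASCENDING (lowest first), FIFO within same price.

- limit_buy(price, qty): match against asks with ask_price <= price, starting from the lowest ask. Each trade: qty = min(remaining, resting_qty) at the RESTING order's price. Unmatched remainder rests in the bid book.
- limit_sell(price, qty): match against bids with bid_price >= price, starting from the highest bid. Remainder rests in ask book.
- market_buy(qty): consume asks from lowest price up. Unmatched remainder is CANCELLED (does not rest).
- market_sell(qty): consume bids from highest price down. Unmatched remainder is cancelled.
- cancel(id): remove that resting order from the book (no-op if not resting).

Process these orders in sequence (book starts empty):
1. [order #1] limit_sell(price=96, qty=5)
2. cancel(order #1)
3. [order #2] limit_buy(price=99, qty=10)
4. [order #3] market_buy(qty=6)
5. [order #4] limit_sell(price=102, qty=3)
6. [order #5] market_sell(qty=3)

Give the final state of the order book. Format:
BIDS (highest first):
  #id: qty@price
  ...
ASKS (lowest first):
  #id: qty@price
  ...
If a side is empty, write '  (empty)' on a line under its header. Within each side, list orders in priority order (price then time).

After op 1 [order #1] limit_sell(price=96, qty=5): fills=none; bids=[-] asks=[#1:5@96]
After op 2 cancel(order #1): fills=none; bids=[-] asks=[-]
After op 3 [order #2] limit_buy(price=99, qty=10): fills=none; bids=[#2:10@99] asks=[-]
After op 4 [order #3] market_buy(qty=6): fills=none; bids=[#2:10@99] asks=[-]
After op 5 [order #4] limit_sell(price=102, qty=3): fills=none; bids=[#2:10@99] asks=[#4:3@102]
After op 6 [order #5] market_sell(qty=3): fills=#2x#5:3@99; bids=[#2:7@99] asks=[#4:3@102]

Answer: BIDS (highest first):
  #2: 7@99
ASKS (lowest first):
  #4: 3@102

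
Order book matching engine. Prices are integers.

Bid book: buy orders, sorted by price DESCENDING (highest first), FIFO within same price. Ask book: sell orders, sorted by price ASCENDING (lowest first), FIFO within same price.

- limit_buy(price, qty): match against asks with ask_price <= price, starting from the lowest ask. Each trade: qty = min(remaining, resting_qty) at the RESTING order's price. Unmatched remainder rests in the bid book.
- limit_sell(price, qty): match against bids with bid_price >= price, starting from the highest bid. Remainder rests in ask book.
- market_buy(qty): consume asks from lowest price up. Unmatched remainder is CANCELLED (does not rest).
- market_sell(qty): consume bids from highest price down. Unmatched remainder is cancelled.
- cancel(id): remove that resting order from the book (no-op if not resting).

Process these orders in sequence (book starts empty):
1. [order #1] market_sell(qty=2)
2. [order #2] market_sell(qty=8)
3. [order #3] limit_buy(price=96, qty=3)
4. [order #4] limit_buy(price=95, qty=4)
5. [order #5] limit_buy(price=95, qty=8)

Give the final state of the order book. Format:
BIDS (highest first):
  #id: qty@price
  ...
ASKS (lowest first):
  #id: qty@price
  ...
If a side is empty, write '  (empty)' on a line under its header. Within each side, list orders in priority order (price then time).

Answer: BIDS (highest first):
  #3: 3@96
  #4: 4@95
  #5: 8@95
ASKS (lowest first):
  (empty)

Derivation:
After op 1 [order #1] market_sell(qty=2): fills=none; bids=[-] asks=[-]
After op 2 [order #2] market_sell(qty=8): fills=none; bids=[-] asks=[-]
After op 3 [order #3] limit_buy(price=96, qty=3): fills=none; bids=[#3:3@96] asks=[-]
After op 4 [order #4] limit_buy(price=95, qty=4): fills=none; bids=[#3:3@96 #4:4@95] asks=[-]
After op 5 [order #5] limit_buy(price=95, qty=8): fills=none; bids=[#3:3@96 #4:4@95 #5:8@95] asks=[-]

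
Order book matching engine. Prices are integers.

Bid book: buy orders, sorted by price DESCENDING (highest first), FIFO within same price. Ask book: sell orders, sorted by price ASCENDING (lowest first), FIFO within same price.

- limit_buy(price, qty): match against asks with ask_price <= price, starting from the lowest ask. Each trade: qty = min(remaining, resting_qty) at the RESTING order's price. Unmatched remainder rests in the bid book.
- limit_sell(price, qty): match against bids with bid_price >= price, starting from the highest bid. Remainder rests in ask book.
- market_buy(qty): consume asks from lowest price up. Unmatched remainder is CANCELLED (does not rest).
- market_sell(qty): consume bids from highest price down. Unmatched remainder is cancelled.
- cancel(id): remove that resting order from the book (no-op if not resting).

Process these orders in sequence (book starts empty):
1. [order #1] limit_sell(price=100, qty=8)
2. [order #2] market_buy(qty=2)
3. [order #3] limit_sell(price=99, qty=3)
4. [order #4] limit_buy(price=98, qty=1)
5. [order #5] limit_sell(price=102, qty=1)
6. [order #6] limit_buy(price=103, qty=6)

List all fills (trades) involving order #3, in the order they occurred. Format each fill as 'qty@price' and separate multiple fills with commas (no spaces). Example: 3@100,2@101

After op 1 [order #1] limit_sell(price=100, qty=8): fills=none; bids=[-] asks=[#1:8@100]
After op 2 [order #2] market_buy(qty=2): fills=#2x#1:2@100; bids=[-] asks=[#1:6@100]
After op 3 [order #3] limit_sell(price=99, qty=3): fills=none; bids=[-] asks=[#3:3@99 #1:6@100]
After op 4 [order #4] limit_buy(price=98, qty=1): fills=none; bids=[#4:1@98] asks=[#3:3@99 #1:6@100]
After op 5 [order #5] limit_sell(price=102, qty=1): fills=none; bids=[#4:1@98] asks=[#3:3@99 #1:6@100 #5:1@102]
After op 6 [order #6] limit_buy(price=103, qty=6): fills=#6x#3:3@99 #6x#1:3@100; bids=[#4:1@98] asks=[#1:3@100 #5:1@102]

Answer: 3@99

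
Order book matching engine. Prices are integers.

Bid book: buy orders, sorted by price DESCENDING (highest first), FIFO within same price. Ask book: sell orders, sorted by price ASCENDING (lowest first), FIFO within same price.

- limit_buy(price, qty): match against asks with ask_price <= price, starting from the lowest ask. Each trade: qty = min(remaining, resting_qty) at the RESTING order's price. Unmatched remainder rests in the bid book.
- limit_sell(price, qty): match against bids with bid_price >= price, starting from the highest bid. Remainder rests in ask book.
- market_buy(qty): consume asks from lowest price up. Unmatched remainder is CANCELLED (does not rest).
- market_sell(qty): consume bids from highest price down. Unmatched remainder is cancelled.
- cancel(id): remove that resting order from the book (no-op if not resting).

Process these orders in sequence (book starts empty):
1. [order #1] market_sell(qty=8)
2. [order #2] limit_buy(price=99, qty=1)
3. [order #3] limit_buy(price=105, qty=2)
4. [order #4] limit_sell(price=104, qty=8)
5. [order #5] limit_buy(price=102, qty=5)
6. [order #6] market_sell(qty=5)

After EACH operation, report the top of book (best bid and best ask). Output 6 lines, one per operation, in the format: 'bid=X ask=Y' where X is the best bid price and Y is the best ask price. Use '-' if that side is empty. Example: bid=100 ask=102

Answer: bid=- ask=-
bid=99 ask=-
bid=105 ask=-
bid=99 ask=104
bid=102 ask=104
bid=99 ask=104

Derivation:
After op 1 [order #1] market_sell(qty=8): fills=none; bids=[-] asks=[-]
After op 2 [order #2] limit_buy(price=99, qty=1): fills=none; bids=[#2:1@99] asks=[-]
After op 3 [order #3] limit_buy(price=105, qty=2): fills=none; bids=[#3:2@105 #2:1@99] asks=[-]
After op 4 [order #4] limit_sell(price=104, qty=8): fills=#3x#4:2@105; bids=[#2:1@99] asks=[#4:6@104]
After op 5 [order #5] limit_buy(price=102, qty=5): fills=none; bids=[#5:5@102 #2:1@99] asks=[#4:6@104]
After op 6 [order #6] market_sell(qty=5): fills=#5x#6:5@102; bids=[#2:1@99] asks=[#4:6@104]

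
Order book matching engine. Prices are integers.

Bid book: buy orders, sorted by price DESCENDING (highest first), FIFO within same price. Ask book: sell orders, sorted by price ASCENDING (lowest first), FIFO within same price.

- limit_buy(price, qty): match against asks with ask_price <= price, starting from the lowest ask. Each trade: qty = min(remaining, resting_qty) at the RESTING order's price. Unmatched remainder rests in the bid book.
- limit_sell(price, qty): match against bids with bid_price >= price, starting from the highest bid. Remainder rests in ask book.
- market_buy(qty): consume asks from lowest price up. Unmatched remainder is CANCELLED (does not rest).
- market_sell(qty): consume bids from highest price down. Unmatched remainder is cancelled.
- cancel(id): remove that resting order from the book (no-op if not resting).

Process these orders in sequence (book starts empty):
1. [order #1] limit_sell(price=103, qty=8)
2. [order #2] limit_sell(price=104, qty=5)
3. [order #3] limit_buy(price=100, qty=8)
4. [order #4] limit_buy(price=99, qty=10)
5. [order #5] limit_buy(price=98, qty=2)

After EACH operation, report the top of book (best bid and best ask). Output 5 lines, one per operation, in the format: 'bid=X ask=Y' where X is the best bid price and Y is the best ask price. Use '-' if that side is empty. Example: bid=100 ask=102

After op 1 [order #1] limit_sell(price=103, qty=8): fills=none; bids=[-] asks=[#1:8@103]
After op 2 [order #2] limit_sell(price=104, qty=5): fills=none; bids=[-] asks=[#1:8@103 #2:5@104]
After op 3 [order #3] limit_buy(price=100, qty=8): fills=none; bids=[#3:8@100] asks=[#1:8@103 #2:5@104]
After op 4 [order #4] limit_buy(price=99, qty=10): fills=none; bids=[#3:8@100 #4:10@99] asks=[#1:8@103 #2:5@104]
After op 5 [order #5] limit_buy(price=98, qty=2): fills=none; bids=[#3:8@100 #4:10@99 #5:2@98] asks=[#1:8@103 #2:5@104]

Answer: bid=- ask=103
bid=- ask=103
bid=100 ask=103
bid=100 ask=103
bid=100 ask=103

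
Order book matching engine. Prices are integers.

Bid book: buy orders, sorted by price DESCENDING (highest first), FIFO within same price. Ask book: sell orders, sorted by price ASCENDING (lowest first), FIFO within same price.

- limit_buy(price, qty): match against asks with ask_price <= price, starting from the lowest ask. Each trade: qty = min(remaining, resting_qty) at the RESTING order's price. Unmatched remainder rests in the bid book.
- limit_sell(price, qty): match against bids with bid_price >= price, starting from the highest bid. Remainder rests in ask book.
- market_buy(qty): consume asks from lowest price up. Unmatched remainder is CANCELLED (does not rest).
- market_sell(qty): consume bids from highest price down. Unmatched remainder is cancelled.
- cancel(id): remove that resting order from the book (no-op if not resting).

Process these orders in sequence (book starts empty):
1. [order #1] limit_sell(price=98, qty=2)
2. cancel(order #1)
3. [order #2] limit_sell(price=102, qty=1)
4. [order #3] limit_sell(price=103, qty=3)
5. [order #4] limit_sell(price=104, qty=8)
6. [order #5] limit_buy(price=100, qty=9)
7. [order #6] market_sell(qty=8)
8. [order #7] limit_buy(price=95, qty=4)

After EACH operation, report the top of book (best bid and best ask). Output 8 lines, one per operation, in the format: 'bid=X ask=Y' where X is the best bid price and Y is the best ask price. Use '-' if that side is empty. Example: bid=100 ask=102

After op 1 [order #1] limit_sell(price=98, qty=2): fills=none; bids=[-] asks=[#1:2@98]
After op 2 cancel(order #1): fills=none; bids=[-] asks=[-]
After op 3 [order #2] limit_sell(price=102, qty=1): fills=none; bids=[-] asks=[#2:1@102]
After op 4 [order #3] limit_sell(price=103, qty=3): fills=none; bids=[-] asks=[#2:1@102 #3:3@103]
After op 5 [order #4] limit_sell(price=104, qty=8): fills=none; bids=[-] asks=[#2:1@102 #3:3@103 #4:8@104]
After op 6 [order #5] limit_buy(price=100, qty=9): fills=none; bids=[#5:9@100] asks=[#2:1@102 #3:3@103 #4:8@104]
After op 7 [order #6] market_sell(qty=8): fills=#5x#6:8@100; bids=[#5:1@100] asks=[#2:1@102 #3:3@103 #4:8@104]
After op 8 [order #7] limit_buy(price=95, qty=4): fills=none; bids=[#5:1@100 #7:4@95] asks=[#2:1@102 #3:3@103 #4:8@104]

Answer: bid=- ask=98
bid=- ask=-
bid=- ask=102
bid=- ask=102
bid=- ask=102
bid=100 ask=102
bid=100 ask=102
bid=100 ask=102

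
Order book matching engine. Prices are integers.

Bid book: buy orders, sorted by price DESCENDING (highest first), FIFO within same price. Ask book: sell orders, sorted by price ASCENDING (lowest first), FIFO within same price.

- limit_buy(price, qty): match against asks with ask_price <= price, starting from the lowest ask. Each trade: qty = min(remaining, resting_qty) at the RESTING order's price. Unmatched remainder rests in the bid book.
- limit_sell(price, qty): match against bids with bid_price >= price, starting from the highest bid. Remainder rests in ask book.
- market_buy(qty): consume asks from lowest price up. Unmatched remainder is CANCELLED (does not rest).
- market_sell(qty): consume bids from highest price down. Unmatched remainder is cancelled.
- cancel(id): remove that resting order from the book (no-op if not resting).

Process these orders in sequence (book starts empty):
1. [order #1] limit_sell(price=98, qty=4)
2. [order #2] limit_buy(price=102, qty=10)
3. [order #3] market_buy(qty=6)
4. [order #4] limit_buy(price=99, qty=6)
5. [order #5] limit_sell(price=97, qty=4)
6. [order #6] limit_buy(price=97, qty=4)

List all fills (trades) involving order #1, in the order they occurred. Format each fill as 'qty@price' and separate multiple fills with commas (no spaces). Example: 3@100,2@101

Answer: 4@98

Derivation:
After op 1 [order #1] limit_sell(price=98, qty=4): fills=none; bids=[-] asks=[#1:4@98]
After op 2 [order #2] limit_buy(price=102, qty=10): fills=#2x#1:4@98; bids=[#2:6@102] asks=[-]
After op 3 [order #3] market_buy(qty=6): fills=none; bids=[#2:6@102] asks=[-]
After op 4 [order #4] limit_buy(price=99, qty=6): fills=none; bids=[#2:6@102 #4:6@99] asks=[-]
After op 5 [order #5] limit_sell(price=97, qty=4): fills=#2x#5:4@102; bids=[#2:2@102 #4:6@99] asks=[-]
After op 6 [order #6] limit_buy(price=97, qty=4): fills=none; bids=[#2:2@102 #4:6@99 #6:4@97] asks=[-]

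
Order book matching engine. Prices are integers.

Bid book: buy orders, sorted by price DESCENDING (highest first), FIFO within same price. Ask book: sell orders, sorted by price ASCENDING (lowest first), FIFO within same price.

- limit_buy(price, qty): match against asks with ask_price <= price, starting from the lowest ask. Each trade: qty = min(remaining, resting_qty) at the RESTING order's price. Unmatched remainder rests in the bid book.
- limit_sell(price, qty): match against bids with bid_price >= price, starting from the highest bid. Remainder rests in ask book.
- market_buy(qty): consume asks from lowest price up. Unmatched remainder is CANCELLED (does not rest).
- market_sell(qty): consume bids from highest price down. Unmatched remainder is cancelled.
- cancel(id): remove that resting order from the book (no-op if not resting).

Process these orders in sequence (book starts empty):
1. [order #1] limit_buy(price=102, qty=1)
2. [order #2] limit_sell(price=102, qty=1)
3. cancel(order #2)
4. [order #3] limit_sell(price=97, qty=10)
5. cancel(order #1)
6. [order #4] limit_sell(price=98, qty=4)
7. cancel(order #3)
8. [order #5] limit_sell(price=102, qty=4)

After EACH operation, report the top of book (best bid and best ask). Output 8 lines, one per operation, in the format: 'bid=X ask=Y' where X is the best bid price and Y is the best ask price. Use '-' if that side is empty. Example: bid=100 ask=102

After op 1 [order #1] limit_buy(price=102, qty=1): fills=none; bids=[#1:1@102] asks=[-]
After op 2 [order #2] limit_sell(price=102, qty=1): fills=#1x#2:1@102; bids=[-] asks=[-]
After op 3 cancel(order #2): fills=none; bids=[-] asks=[-]
After op 4 [order #3] limit_sell(price=97, qty=10): fills=none; bids=[-] asks=[#3:10@97]
After op 5 cancel(order #1): fills=none; bids=[-] asks=[#3:10@97]
After op 6 [order #4] limit_sell(price=98, qty=4): fills=none; bids=[-] asks=[#3:10@97 #4:4@98]
After op 7 cancel(order #3): fills=none; bids=[-] asks=[#4:4@98]
After op 8 [order #5] limit_sell(price=102, qty=4): fills=none; bids=[-] asks=[#4:4@98 #5:4@102]

Answer: bid=102 ask=-
bid=- ask=-
bid=- ask=-
bid=- ask=97
bid=- ask=97
bid=- ask=97
bid=- ask=98
bid=- ask=98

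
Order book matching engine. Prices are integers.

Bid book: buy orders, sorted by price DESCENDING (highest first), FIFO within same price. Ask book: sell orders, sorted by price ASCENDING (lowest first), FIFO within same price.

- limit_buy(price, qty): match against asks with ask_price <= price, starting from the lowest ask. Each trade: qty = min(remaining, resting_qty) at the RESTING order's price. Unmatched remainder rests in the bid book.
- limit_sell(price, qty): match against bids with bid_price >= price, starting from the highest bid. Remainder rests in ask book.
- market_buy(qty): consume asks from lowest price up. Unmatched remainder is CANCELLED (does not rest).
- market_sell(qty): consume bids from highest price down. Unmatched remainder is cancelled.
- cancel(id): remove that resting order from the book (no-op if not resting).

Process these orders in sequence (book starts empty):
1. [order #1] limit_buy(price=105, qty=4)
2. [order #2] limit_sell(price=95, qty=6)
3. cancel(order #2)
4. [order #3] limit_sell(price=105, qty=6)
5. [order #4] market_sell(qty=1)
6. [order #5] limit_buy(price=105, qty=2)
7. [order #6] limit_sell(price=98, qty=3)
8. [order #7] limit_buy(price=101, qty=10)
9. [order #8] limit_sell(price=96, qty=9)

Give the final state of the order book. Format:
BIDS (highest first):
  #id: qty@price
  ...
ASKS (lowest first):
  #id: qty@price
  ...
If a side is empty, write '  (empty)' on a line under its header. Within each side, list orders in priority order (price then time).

After op 1 [order #1] limit_buy(price=105, qty=4): fills=none; bids=[#1:4@105] asks=[-]
After op 2 [order #2] limit_sell(price=95, qty=6): fills=#1x#2:4@105; bids=[-] asks=[#2:2@95]
After op 3 cancel(order #2): fills=none; bids=[-] asks=[-]
After op 4 [order #3] limit_sell(price=105, qty=6): fills=none; bids=[-] asks=[#3:6@105]
After op 5 [order #4] market_sell(qty=1): fills=none; bids=[-] asks=[#3:6@105]
After op 6 [order #5] limit_buy(price=105, qty=2): fills=#5x#3:2@105; bids=[-] asks=[#3:4@105]
After op 7 [order #6] limit_sell(price=98, qty=3): fills=none; bids=[-] asks=[#6:3@98 #3:4@105]
After op 8 [order #7] limit_buy(price=101, qty=10): fills=#7x#6:3@98; bids=[#7:7@101] asks=[#3:4@105]
After op 9 [order #8] limit_sell(price=96, qty=9): fills=#7x#8:7@101; bids=[-] asks=[#8:2@96 #3:4@105]

Answer: BIDS (highest first):
  (empty)
ASKS (lowest first):
  #8: 2@96
  #3: 4@105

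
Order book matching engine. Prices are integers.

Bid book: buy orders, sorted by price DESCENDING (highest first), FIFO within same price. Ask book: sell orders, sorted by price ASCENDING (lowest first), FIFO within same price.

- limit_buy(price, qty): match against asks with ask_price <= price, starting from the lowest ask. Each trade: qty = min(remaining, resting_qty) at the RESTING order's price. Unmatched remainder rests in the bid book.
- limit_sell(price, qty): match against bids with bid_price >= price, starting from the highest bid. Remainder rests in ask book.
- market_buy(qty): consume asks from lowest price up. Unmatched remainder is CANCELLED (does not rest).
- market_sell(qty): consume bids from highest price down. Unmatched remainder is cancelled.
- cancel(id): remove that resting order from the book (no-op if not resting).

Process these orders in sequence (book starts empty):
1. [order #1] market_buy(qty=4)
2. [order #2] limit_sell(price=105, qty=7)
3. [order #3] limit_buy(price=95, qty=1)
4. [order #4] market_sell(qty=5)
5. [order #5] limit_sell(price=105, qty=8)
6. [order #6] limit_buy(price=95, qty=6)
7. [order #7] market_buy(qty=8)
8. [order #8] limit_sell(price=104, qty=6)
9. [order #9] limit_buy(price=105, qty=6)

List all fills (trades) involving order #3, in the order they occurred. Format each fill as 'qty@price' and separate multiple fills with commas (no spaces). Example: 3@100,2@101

Answer: 1@95

Derivation:
After op 1 [order #1] market_buy(qty=4): fills=none; bids=[-] asks=[-]
After op 2 [order #2] limit_sell(price=105, qty=7): fills=none; bids=[-] asks=[#2:7@105]
After op 3 [order #3] limit_buy(price=95, qty=1): fills=none; bids=[#3:1@95] asks=[#2:7@105]
After op 4 [order #4] market_sell(qty=5): fills=#3x#4:1@95; bids=[-] asks=[#2:7@105]
After op 5 [order #5] limit_sell(price=105, qty=8): fills=none; bids=[-] asks=[#2:7@105 #5:8@105]
After op 6 [order #6] limit_buy(price=95, qty=6): fills=none; bids=[#6:6@95] asks=[#2:7@105 #5:8@105]
After op 7 [order #7] market_buy(qty=8): fills=#7x#2:7@105 #7x#5:1@105; bids=[#6:6@95] asks=[#5:7@105]
After op 8 [order #8] limit_sell(price=104, qty=6): fills=none; bids=[#6:6@95] asks=[#8:6@104 #5:7@105]
After op 9 [order #9] limit_buy(price=105, qty=6): fills=#9x#8:6@104; bids=[#6:6@95] asks=[#5:7@105]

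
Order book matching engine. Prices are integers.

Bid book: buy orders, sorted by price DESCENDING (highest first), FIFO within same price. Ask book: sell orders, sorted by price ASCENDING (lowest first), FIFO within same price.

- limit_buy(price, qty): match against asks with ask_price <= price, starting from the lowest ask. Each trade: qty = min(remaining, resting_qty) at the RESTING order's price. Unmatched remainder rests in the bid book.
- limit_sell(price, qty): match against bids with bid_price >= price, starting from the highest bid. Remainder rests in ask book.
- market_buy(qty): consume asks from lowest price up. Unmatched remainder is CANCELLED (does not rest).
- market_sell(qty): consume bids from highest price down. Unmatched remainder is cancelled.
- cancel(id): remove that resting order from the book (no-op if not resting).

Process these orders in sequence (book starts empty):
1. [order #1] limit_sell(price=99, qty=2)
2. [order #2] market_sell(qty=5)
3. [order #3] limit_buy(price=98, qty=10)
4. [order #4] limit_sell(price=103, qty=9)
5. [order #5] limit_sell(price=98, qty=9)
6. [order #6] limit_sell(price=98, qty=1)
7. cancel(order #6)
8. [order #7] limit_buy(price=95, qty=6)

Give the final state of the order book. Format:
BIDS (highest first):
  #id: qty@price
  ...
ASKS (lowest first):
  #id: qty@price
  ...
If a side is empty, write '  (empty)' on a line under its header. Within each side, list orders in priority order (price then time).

After op 1 [order #1] limit_sell(price=99, qty=2): fills=none; bids=[-] asks=[#1:2@99]
After op 2 [order #2] market_sell(qty=5): fills=none; bids=[-] asks=[#1:2@99]
After op 3 [order #3] limit_buy(price=98, qty=10): fills=none; bids=[#3:10@98] asks=[#1:2@99]
After op 4 [order #4] limit_sell(price=103, qty=9): fills=none; bids=[#3:10@98] asks=[#1:2@99 #4:9@103]
After op 5 [order #5] limit_sell(price=98, qty=9): fills=#3x#5:9@98; bids=[#3:1@98] asks=[#1:2@99 #4:9@103]
After op 6 [order #6] limit_sell(price=98, qty=1): fills=#3x#6:1@98; bids=[-] asks=[#1:2@99 #4:9@103]
After op 7 cancel(order #6): fills=none; bids=[-] asks=[#1:2@99 #4:9@103]
After op 8 [order #7] limit_buy(price=95, qty=6): fills=none; bids=[#7:6@95] asks=[#1:2@99 #4:9@103]

Answer: BIDS (highest first):
  #7: 6@95
ASKS (lowest first):
  #1: 2@99
  #4: 9@103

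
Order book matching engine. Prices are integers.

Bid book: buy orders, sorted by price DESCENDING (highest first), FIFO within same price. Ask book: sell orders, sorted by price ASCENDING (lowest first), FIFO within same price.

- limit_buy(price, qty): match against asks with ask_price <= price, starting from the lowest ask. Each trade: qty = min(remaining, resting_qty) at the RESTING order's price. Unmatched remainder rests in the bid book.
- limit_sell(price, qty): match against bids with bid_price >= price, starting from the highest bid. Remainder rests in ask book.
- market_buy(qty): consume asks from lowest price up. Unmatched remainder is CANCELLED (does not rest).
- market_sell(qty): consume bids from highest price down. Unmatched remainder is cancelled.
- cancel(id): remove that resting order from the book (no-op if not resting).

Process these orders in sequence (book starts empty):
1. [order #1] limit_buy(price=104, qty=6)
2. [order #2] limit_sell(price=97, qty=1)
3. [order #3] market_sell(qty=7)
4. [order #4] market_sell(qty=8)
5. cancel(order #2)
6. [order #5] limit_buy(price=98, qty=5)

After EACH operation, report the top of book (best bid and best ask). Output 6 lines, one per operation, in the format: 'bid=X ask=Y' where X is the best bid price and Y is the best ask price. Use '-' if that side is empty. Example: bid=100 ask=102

After op 1 [order #1] limit_buy(price=104, qty=6): fills=none; bids=[#1:6@104] asks=[-]
After op 2 [order #2] limit_sell(price=97, qty=1): fills=#1x#2:1@104; bids=[#1:5@104] asks=[-]
After op 3 [order #3] market_sell(qty=7): fills=#1x#3:5@104; bids=[-] asks=[-]
After op 4 [order #4] market_sell(qty=8): fills=none; bids=[-] asks=[-]
After op 5 cancel(order #2): fills=none; bids=[-] asks=[-]
After op 6 [order #5] limit_buy(price=98, qty=5): fills=none; bids=[#5:5@98] asks=[-]

Answer: bid=104 ask=-
bid=104 ask=-
bid=- ask=-
bid=- ask=-
bid=- ask=-
bid=98 ask=-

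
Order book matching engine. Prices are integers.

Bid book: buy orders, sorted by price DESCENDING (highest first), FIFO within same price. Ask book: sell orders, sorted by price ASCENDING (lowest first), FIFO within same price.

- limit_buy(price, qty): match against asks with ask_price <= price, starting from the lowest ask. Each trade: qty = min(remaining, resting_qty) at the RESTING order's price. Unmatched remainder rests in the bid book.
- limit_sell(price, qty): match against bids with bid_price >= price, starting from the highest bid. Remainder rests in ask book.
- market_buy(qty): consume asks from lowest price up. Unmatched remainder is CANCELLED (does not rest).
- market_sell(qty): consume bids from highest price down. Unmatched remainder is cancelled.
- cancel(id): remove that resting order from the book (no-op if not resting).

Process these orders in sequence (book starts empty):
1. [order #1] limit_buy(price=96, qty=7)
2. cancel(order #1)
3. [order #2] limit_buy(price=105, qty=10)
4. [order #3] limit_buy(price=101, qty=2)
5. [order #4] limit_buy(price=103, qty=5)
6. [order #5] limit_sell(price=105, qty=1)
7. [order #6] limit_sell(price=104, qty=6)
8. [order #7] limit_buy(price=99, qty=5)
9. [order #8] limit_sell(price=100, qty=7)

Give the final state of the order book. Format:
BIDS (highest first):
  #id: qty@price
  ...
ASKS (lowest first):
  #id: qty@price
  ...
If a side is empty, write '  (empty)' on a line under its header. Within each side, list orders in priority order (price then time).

After op 1 [order #1] limit_buy(price=96, qty=7): fills=none; bids=[#1:7@96] asks=[-]
After op 2 cancel(order #1): fills=none; bids=[-] asks=[-]
After op 3 [order #2] limit_buy(price=105, qty=10): fills=none; bids=[#2:10@105] asks=[-]
After op 4 [order #3] limit_buy(price=101, qty=2): fills=none; bids=[#2:10@105 #3:2@101] asks=[-]
After op 5 [order #4] limit_buy(price=103, qty=5): fills=none; bids=[#2:10@105 #4:5@103 #3:2@101] asks=[-]
After op 6 [order #5] limit_sell(price=105, qty=1): fills=#2x#5:1@105; bids=[#2:9@105 #4:5@103 #3:2@101] asks=[-]
After op 7 [order #6] limit_sell(price=104, qty=6): fills=#2x#6:6@105; bids=[#2:3@105 #4:5@103 #3:2@101] asks=[-]
After op 8 [order #7] limit_buy(price=99, qty=5): fills=none; bids=[#2:3@105 #4:5@103 #3:2@101 #7:5@99] asks=[-]
After op 9 [order #8] limit_sell(price=100, qty=7): fills=#2x#8:3@105 #4x#8:4@103; bids=[#4:1@103 #3:2@101 #7:5@99] asks=[-]

Answer: BIDS (highest first):
  #4: 1@103
  #3: 2@101
  #7: 5@99
ASKS (lowest first):
  (empty)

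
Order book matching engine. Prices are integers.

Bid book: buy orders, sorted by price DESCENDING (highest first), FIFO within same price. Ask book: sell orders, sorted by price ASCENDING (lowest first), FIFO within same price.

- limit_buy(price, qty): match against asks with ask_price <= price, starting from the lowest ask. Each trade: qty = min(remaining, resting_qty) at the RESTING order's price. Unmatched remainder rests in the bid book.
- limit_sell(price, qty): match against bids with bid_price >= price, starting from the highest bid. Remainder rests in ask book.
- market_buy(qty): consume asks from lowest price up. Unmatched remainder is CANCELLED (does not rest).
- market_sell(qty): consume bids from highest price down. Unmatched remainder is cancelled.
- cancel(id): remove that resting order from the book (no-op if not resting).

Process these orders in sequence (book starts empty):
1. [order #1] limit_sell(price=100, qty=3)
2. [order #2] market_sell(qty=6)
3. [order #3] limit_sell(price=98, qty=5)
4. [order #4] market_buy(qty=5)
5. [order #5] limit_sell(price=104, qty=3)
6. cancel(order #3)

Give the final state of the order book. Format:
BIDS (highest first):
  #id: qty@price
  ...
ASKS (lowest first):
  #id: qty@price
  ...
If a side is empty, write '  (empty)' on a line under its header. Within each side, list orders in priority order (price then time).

Answer: BIDS (highest first):
  (empty)
ASKS (lowest first):
  #1: 3@100
  #5: 3@104

Derivation:
After op 1 [order #1] limit_sell(price=100, qty=3): fills=none; bids=[-] asks=[#1:3@100]
After op 2 [order #2] market_sell(qty=6): fills=none; bids=[-] asks=[#1:3@100]
After op 3 [order #3] limit_sell(price=98, qty=5): fills=none; bids=[-] asks=[#3:5@98 #1:3@100]
After op 4 [order #4] market_buy(qty=5): fills=#4x#3:5@98; bids=[-] asks=[#1:3@100]
After op 5 [order #5] limit_sell(price=104, qty=3): fills=none; bids=[-] asks=[#1:3@100 #5:3@104]
After op 6 cancel(order #3): fills=none; bids=[-] asks=[#1:3@100 #5:3@104]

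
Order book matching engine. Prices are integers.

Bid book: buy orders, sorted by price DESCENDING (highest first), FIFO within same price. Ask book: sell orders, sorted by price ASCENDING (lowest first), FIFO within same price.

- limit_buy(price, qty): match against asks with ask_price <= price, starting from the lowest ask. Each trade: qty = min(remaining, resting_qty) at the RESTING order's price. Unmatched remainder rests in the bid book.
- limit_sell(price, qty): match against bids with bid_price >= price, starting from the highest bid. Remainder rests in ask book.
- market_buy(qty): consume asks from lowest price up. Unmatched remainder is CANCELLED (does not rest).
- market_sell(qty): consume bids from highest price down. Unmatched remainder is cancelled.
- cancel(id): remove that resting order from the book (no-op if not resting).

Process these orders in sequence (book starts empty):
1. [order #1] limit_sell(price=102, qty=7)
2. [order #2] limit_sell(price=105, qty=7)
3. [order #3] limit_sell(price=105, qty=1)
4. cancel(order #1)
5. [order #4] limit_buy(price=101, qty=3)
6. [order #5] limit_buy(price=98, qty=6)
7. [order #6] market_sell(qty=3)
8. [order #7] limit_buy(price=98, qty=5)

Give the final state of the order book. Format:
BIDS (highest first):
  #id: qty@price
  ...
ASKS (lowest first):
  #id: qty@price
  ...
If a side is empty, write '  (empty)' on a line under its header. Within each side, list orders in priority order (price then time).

After op 1 [order #1] limit_sell(price=102, qty=7): fills=none; bids=[-] asks=[#1:7@102]
After op 2 [order #2] limit_sell(price=105, qty=7): fills=none; bids=[-] asks=[#1:7@102 #2:7@105]
After op 3 [order #3] limit_sell(price=105, qty=1): fills=none; bids=[-] asks=[#1:7@102 #2:7@105 #3:1@105]
After op 4 cancel(order #1): fills=none; bids=[-] asks=[#2:7@105 #3:1@105]
After op 5 [order #4] limit_buy(price=101, qty=3): fills=none; bids=[#4:3@101] asks=[#2:7@105 #3:1@105]
After op 6 [order #5] limit_buy(price=98, qty=6): fills=none; bids=[#4:3@101 #5:6@98] asks=[#2:7@105 #3:1@105]
After op 7 [order #6] market_sell(qty=3): fills=#4x#6:3@101; bids=[#5:6@98] asks=[#2:7@105 #3:1@105]
After op 8 [order #7] limit_buy(price=98, qty=5): fills=none; bids=[#5:6@98 #7:5@98] asks=[#2:7@105 #3:1@105]

Answer: BIDS (highest first):
  #5: 6@98
  #7: 5@98
ASKS (lowest first):
  #2: 7@105
  #3: 1@105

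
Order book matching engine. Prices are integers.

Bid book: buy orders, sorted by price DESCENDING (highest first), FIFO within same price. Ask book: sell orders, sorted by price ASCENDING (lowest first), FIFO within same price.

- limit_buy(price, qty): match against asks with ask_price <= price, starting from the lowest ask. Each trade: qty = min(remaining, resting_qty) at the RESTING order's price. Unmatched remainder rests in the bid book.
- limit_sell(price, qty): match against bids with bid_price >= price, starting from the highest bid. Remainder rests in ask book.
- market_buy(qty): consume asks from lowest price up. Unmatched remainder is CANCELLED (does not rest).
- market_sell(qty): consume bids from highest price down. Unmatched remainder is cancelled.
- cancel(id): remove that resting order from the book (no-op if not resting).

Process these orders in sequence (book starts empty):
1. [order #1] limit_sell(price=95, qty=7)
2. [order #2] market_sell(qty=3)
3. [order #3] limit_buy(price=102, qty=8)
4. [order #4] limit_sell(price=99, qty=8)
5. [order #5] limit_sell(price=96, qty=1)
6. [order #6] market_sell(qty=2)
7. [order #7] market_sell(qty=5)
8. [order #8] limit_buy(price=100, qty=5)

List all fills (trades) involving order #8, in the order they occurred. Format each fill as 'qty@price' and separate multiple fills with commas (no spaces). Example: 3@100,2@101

Answer: 1@96,4@99

Derivation:
After op 1 [order #1] limit_sell(price=95, qty=7): fills=none; bids=[-] asks=[#1:7@95]
After op 2 [order #2] market_sell(qty=3): fills=none; bids=[-] asks=[#1:7@95]
After op 3 [order #3] limit_buy(price=102, qty=8): fills=#3x#1:7@95; bids=[#3:1@102] asks=[-]
After op 4 [order #4] limit_sell(price=99, qty=8): fills=#3x#4:1@102; bids=[-] asks=[#4:7@99]
After op 5 [order #5] limit_sell(price=96, qty=1): fills=none; bids=[-] asks=[#5:1@96 #4:7@99]
After op 6 [order #6] market_sell(qty=2): fills=none; bids=[-] asks=[#5:1@96 #4:7@99]
After op 7 [order #7] market_sell(qty=5): fills=none; bids=[-] asks=[#5:1@96 #4:7@99]
After op 8 [order #8] limit_buy(price=100, qty=5): fills=#8x#5:1@96 #8x#4:4@99; bids=[-] asks=[#4:3@99]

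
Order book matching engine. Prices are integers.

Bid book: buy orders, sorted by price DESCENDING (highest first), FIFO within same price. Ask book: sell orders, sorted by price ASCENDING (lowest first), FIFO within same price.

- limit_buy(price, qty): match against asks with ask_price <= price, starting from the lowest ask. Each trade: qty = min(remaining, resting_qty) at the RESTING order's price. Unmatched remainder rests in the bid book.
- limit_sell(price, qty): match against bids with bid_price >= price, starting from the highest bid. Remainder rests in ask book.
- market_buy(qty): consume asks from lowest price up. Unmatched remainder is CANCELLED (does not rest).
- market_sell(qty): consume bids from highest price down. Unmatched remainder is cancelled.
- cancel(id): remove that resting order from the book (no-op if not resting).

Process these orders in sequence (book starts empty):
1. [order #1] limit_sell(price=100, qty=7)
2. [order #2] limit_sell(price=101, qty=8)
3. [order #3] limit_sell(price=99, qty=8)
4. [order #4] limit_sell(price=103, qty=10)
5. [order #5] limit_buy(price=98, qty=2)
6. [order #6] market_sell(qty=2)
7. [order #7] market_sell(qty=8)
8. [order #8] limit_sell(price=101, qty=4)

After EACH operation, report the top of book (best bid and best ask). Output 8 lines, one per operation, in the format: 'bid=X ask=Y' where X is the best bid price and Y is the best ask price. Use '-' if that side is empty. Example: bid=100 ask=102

After op 1 [order #1] limit_sell(price=100, qty=7): fills=none; bids=[-] asks=[#1:7@100]
After op 2 [order #2] limit_sell(price=101, qty=8): fills=none; bids=[-] asks=[#1:7@100 #2:8@101]
After op 3 [order #3] limit_sell(price=99, qty=8): fills=none; bids=[-] asks=[#3:8@99 #1:7@100 #2:8@101]
After op 4 [order #4] limit_sell(price=103, qty=10): fills=none; bids=[-] asks=[#3:8@99 #1:7@100 #2:8@101 #4:10@103]
After op 5 [order #5] limit_buy(price=98, qty=2): fills=none; bids=[#5:2@98] asks=[#3:8@99 #1:7@100 #2:8@101 #4:10@103]
After op 6 [order #6] market_sell(qty=2): fills=#5x#6:2@98; bids=[-] asks=[#3:8@99 #1:7@100 #2:8@101 #4:10@103]
After op 7 [order #7] market_sell(qty=8): fills=none; bids=[-] asks=[#3:8@99 #1:7@100 #2:8@101 #4:10@103]
After op 8 [order #8] limit_sell(price=101, qty=4): fills=none; bids=[-] asks=[#3:8@99 #1:7@100 #2:8@101 #8:4@101 #4:10@103]

Answer: bid=- ask=100
bid=- ask=100
bid=- ask=99
bid=- ask=99
bid=98 ask=99
bid=- ask=99
bid=- ask=99
bid=- ask=99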